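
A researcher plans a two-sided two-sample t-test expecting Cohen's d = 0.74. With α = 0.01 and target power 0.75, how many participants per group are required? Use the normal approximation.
n = 39 per group

Sample size formula (two-sample t-test, normal approximation):
n = 2 · ((z_{α/2} + z_β) / d)²

z_{α/2} = 2.576 (for α = 0.01, two-sided)
z_β = 0.674 (for power = 0.75)
d = 0.74

n = 2 · ((2.576 + 0.674) / 0.74)²
n = 2 · (4.392)²
n ≈ 38.58
Round up to the next whole number: n = 39 per group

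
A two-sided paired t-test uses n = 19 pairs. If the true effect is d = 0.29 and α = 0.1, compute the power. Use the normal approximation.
Power ≈ 0.35

Power calculation (paired t-test, normal approximation):
z_β = d · √n - z_{α/2}
z_β = 0.29 · √19 - 1.645
z_β = 0.29 · 4.359 - 1.645
z_β = -0.381

Power = Φ(z_β) = Φ(-0.381) ≈ 0.352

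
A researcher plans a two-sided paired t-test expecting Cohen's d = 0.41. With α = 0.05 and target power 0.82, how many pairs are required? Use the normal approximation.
n = 50 pairs

Sample size formula (paired t-test, normal approximation):
n = ((z_{α/2} + z_β) / d)²

z_{α/2} = 1.960 (for α = 0.05, two-sided)
z_β = 0.915 (for power = 0.82)
d = 0.41

n = ((1.960 + 0.915) / 0.41)²
n = (7.012)²
n ≈ 49.17
Round up to the next whole number: n = 50 pairs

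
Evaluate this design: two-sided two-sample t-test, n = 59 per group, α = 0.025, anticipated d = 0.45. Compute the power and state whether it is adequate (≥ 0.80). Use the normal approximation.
Power ≈ 0.58; the study is underpowered (power < 0.80)

Power calculation (two-sample t-test, normal approximation):
z_β = d · √(n/2) - z_{α/2}
z_β = 0.45 · √(59/2) - 2.241
z_β = 0.45 · 5.431 - 2.241
z_β = 0.203

Power = Φ(z_β) = Φ(0.203) ≈ 0.580

Effect size d = 0.45 is small by Cohen's convention (0.2/0.5/0.8).

Threshold: power ≥ 0.80 is conventionally adequate.
Power ≈ 0.58 → the study is underpowered (power < 0.80).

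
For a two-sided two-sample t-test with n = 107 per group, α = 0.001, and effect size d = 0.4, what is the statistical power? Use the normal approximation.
Power ≈ 0.36

Power calculation (two-sample t-test, normal approximation):
z_β = d · √(n/2) - z_{α/2}
z_β = 0.4 · √(107/2) - 3.291
z_β = 0.4 · 7.314 - 3.291
z_β = -0.365

Power = Φ(z_β) = Φ(-0.365) ≈ 0.358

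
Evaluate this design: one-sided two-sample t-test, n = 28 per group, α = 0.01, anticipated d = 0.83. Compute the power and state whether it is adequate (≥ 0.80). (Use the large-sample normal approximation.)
Power ≈ 0.78; the study is underpowered (power < 0.80)

Power calculation (two-sample t-test, normal approximation):
z_β = d · √(n/2) - z_α
z_β = 0.83 · √(28/2) - 2.326
z_β = 0.83 · 3.742 - 2.326
z_β = 0.779

Power = Φ(z_β) = Φ(0.779) ≈ 0.782

Effect size d = 0.83 is large by Cohen's convention (0.2/0.5/0.8).

Threshold: power ≥ 0.80 is conventionally adequate.
Power ≈ 0.78 → the study is underpowered (power < 0.80).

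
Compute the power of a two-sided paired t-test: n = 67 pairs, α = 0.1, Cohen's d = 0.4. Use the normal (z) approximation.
Power ≈ 0.95

Power calculation (paired t-test, normal approximation):
z_β = d · √n - z_{α/2}
z_β = 0.4 · √67 - 1.645
z_β = 0.4 · 8.185 - 1.645
z_β = 1.629

Power = Φ(z_β) = Φ(1.629) ≈ 0.948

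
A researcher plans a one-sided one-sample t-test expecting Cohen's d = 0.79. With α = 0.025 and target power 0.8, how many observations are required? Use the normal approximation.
n = 13

Sample size formula (one-sample t-test, normal approximation):
n = ((z_α + z_β) / d)²

z_α = 1.960 (for α = 0.025, one-sided)
z_β = 0.842 (for power = 0.8)
d = 0.79

n = ((1.960 + 0.842) / 0.79)²
n = (3.547)²
n ≈ 12.58
Round up to the next whole number: n = 13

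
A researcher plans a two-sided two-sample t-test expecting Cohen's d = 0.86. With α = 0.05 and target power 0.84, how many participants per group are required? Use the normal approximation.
n = 24 per group

Sample size formula (two-sample t-test, normal approximation):
n = 2 · ((z_{α/2} + z_β) / d)²

z_{α/2} = 1.960 (for α = 0.05, two-sided)
z_β = 0.994 (for power = 0.84)
d = 0.86

n = 2 · ((1.960 + 0.994) / 0.86)²
n = 2 · (3.435)²
n ≈ 23.60
Round up to the next whole number: n = 24 per group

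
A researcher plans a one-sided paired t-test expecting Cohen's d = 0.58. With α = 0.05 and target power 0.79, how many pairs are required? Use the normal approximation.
n = 18 pairs

Sample size formula (paired t-test, normal approximation):
n = ((z_α + z_β) / d)²

z_α = 1.645 (for α = 0.05, one-sided)
z_β = 0.806 (for power = 0.79)
d = 0.58

n = ((1.645 + 0.806) / 0.58)²
n = (4.226)²
n ≈ 17.86
Round up to the next whole number: n = 18 pairs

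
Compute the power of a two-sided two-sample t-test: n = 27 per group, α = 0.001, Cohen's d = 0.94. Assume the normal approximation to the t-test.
Power ≈ 0.56

Power calculation (two-sample t-test, normal approximation):
z_β = d · √(n/2) - z_{α/2}
z_β = 0.94 · √(27/2) - 3.291
z_β = 0.94 · 3.674 - 3.291
z_β = 0.163

Power = Φ(z_β) = Φ(0.163) ≈ 0.565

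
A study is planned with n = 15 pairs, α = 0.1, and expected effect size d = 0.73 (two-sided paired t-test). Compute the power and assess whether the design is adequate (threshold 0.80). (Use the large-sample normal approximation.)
Power ≈ 0.88; the study is adequately powered (power ≥ 0.80)

Power calculation (paired t-test, normal approximation):
z_β = d · √n - z_{α/2}
z_β = 0.73 · √15 - 1.645
z_β = 0.73 · 3.873 - 1.645
z_β = 1.182

Power = Φ(z_β) = Φ(1.182) ≈ 0.881

Effect size d = 0.73 is medium by Cohen's convention (0.2/0.5/0.8).

Threshold: power ≥ 0.80 is conventionally adequate.
Power ≈ 0.88 → the study is adequately powered (power ≥ 0.80).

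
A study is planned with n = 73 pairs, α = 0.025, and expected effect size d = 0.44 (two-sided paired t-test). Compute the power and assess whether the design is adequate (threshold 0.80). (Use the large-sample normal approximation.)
Power ≈ 0.94; the study is adequately powered (power ≥ 0.80)

Power calculation (paired t-test, normal approximation):
z_β = d · √n - z_{α/2}
z_β = 0.44 · √73 - 2.241
z_β = 0.44 · 8.544 - 2.241
z_β = 1.518

Power = Φ(z_β) = Φ(1.518) ≈ 0.935

Effect size d = 0.44 is small by Cohen's convention (0.2/0.5/0.8).

Threshold: power ≥ 0.80 is conventionally adequate.
Power ≈ 0.94 → the study is adequately powered (power ≥ 0.80).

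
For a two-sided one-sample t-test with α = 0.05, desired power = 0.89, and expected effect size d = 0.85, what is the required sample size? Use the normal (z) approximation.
n = 15

Sample size formula (one-sample t-test, normal approximation):
n = ((z_{α/2} + z_β) / d)²

z_{α/2} = 1.960 (for α = 0.05, two-sided)
z_β = 1.227 (for power = 0.89)
d = 0.85

n = ((1.960 + 1.227) / 0.85)²
n = (3.749)²
n ≈ 14.06
Round up to the next whole number: n = 15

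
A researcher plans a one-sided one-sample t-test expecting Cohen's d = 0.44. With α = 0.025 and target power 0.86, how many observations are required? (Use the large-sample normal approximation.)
n = 48

Sample size formula (one-sample t-test, normal approximation):
n = ((z_α + z_β) / d)²

z_α = 1.960 (for α = 0.025, one-sided)
z_β = 1.080 (for power = 0.86)
d = 0.44

n = ((1.960 + 1.080) / 0.44)²
n = (6.909)²
n ≈ 47.73
Round up to the next whole number: n = 48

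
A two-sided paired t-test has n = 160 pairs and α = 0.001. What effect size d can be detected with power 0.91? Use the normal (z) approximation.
d ≈ 0.37

Minimum detectable effect (paired t-test, normal approximation):
d = (z_{α/2} + z_β) / √n
d = (3.291 + 1.341) / √160
d = 4.631 / 12.649
d ≈ 0.37

By Cohen's convention (0.2 small / 0.5 medium / 0.8 large): small effect.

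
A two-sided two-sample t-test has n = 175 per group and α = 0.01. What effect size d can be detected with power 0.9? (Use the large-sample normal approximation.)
d ≈ 0.41

Minimum detectable effect (two-sample t-test, normal approximation):
d = (z_{α/2} + z_β) / √(n/2)
d = (2.576 + 1.282) / √(175/2)
d = 3.857 / 9.354
d ≈ 0.41

By Cohen's convention (0.2 small / 0.5 medium / 0.8 large): small effect.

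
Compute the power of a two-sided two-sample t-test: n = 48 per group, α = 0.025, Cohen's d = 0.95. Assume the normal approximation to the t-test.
Power ≈ 0.99

Power calculation (two-sample t-test, normal approximation):
z_β = d · √(n/2) - z_{α/2}
z_β = 0.95 · √(48/2) - 2.241
z_β = 0.95 · 4.899 - 2.241
z_β = 2.413

Power = Φ(z_β) = Φ(2.413) ≈ 0.992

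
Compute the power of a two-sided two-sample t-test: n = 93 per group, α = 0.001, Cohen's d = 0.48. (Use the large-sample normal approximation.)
Power ≈ 0.49

Power calculation (two-sample t-test, normal approximation):
z_β = d · √(n/2) - z_{α/2}
z_β = 0.48 · √(93/2) - 3.291
z_β = 0.48 · 6.819 - 3.291
z_β = -0.017

Power = Φ(z_β) = Φ(-0.017) ≈ 0.493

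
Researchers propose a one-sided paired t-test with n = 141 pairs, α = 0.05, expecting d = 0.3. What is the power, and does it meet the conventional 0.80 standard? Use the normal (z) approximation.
Power ≈ 0.97; the study is adequately powered (power ≥ 0.80)

Power calculation (paired t-test, normal approximation):
z_β = d · √n - z_α
z_β = 0.3 · √141 - 1.645
z_β = 0.3 · 11.874 - 1.645
z_β = 1.917

Power = Φ(z_β) = Φ(1.917) ≈ 0.972

Effect size d = 0.3 is small by Cohen's convention (0.2/0.5/0.8).

Threshold: power ≥ 0.80 is conventionally adequate.
Power ≈ 0.97 → the study is adequately powered (power ≥ 0.80).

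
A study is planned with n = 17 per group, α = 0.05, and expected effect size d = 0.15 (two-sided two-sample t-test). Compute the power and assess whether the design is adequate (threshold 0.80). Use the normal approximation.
Power ≈ 0.06; the study is underpowered (power < 0.80)

Power calculation (two-sample t-test, normal approximation):
z_β = d · √(n/2) - z_{α/2}
z_β = 0.15 · √(17/2) - 1.960
z_β = 0.15 · 2.915 - 1.960
z_β = -1.523

Power = Φ(z_β) = Φ(-1.523) ≈ 0.064

Effect size d = 0.15 is very small by Cohen's convention (0.2/0.5/0.8).

Threshold: power ≥ 0.80 is conventionally adequate.
Power ≈ 0.06 → the study is underpowered (power < 0.80).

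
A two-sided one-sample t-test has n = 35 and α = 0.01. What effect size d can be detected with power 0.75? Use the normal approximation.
d ≈ 0.55

Minimum detectable effect (one-sample t-test, normal approximation):
d = (z_{α/2} + z_β) / √n
d = (2.576 + 0.674) / √35
d = 3.250 / 5.916
d ≈ 0.55

By Cohen's convention (0.2 small / 0.5 medium / 0.8 large): medium effect.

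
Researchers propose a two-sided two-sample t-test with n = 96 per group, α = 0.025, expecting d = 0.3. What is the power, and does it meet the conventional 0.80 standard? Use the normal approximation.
Power ≈ 0.44; the study is underpowered (power < 0.80)

Power calculation (two-sample t-test, normal approximation):
z_β = d · √(n/2) - z_{α/2}
z_β = 0.3 · √(96/2) - 2.241
z_β = 0.3 · 6.928 - 2.241
z_β = -0.163

Power = Φ(z_β) = Φ(-0.163) ≈ 0.435

Effect size d = 0.3 is small by Cohen's convention (0.2/0.5/0.8).

Threshold: power ≥ 0.80 is conventionally adequate.
Power ≈ 0.44 → the study is underpowered (power < 0.80).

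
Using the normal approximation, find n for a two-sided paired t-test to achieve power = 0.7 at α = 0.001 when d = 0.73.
n = 28 pairs

Sample size formula (paired t-test, normal approximation):
n = ((z_{α/2} + z_β) / d)²

z_{α/2} = 3.291 (for α = 0.001, two-sided)
z_β = 0.524 (for power = 0.7)
d = 0.73

n = ((3.291 + 0.524) / 0.73)²
n = (5.226)²
n ≈ 27.31
Round up to the next whole number: n = 28 pairs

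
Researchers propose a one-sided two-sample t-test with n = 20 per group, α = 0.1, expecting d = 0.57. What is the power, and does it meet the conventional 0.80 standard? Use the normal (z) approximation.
Power ≈ 0.70; the study is underpowered (power < 0.80)

Power calculation (two-sample t-test, normal approximation):
z_β = d · √(n/2) - z_α
z_β = 0.57 · √(20/2) - 1.282
z_β = 0.57 · 3.162 - 1.282
z_β = 0.521

Power = Φ(z_β) = Φ(0.521) ≈ 0.699

Effect size d = 0.57 is medium by Cohen's convention (0.2/0.5/0.8).

Threshold: power ≥ 0.80 is conventionally adequate.
Power ≈ 0.70 → the study is underpowered (power < 0.80).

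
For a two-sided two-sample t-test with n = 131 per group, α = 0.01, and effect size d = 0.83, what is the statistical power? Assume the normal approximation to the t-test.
Power ≈ 1.00

Power calculation (two-sample t-test, normal approximation):
z_β = d · √(n/2) - z_{α/2}
z_β = 0.83 · √(131/2) - 2.576
z_β = 0.83 · 8.093 - 2.576
z_β = 4.142

Power = Φ(z_β) = Φ(4.142) ≈ 1.000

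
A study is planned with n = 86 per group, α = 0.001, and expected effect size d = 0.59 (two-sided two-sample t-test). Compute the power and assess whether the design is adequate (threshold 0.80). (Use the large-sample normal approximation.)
Power ≈ 0.72; the study is underpowered (power < 0.80)

Power calculation (two-sample t-test, normal approximation):
z_β = d · √(n/2) - z_{α/2}
z_β = 0.59 · √(86/2) - 3.291
z_β = 0.59 · 6.557 - 3.291
z_β = 0.578

Power = Φ(z_β) = Φ(0.578) ≈ 0.718

Effect size d = 0.59 is medium by Cohen's convention (0.2/0.5/0.8).

Threshold: power ≥ 0.80 is conventionally adequate.
Power ≈ 0.72 → the study is underpowered (power < 0.80).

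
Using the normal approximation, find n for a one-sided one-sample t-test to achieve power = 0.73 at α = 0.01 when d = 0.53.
n = 31

Sample size formula (one-sample t-test, normal approximation):
n = ((z_α + z_β) / d)²

z_α = 2.326 (for α = 0.01, one-sided)
z_β = 0.613 (for power = 0.73)
d = 0.53

n = ((2.326 + 0.613) / 0.53)²
n = (5.545)²
n ≈ 30.75
Round up to the next whole number: n = 31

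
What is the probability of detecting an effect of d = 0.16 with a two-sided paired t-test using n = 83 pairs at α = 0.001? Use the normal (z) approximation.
Power ≈ 0.03

Power calculation (paired t-test, normal approximation):
z_β = d · √n - z_{α/2}
z_β = 0.16 · √83 - 3.291
z_β = 0.16 · 9.110 - 3.291
z_β = -1.833

Power = Φ(z_β) = Φ(-1.833) ≈ 0.033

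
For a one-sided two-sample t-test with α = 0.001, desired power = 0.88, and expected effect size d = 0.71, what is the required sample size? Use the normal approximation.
n = 73 per group

Sample size formula (two-sample t-test, normal approximation):
n = 2 · ((z_α + z_β) / d)²

z_α = 3.090 (for α = 0.001, one-sided)
z_β = 1.175 (for power = 0.88)
d = 0.71

n = 2 · ((3.090 + 1.175) / 0.71)²
n = 2 · (6.007)²
n ≈ 72.17
Round up to the next whole number: n = 73 per group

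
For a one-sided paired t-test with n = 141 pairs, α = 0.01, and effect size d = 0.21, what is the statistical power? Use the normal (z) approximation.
Power ≈ 0.57

Power calculation (paired t-test, normal approximation):
z_β = d · √n - z_α
z_β = 0.21 · √141 - 2.326
z_β = 0.21 · 11.874 - 2.326
z_β = 0.167

Power = Φ(z_β) = Φ(0.167) ≈ 0.566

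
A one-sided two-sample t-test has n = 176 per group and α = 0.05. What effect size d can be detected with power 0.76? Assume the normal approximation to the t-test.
d ≈ 0.25

Minimum detectable effect (two-sample t-test, normal approximation):
d = (z_α + z_β) / √(n/2)
d = (1.645 + 0.706) / √(176/2)
d = 2.351 / 9.381
d ≈ 0.25

By Cohen's convention (0.2 small / 0.5 medium / 0.8 large): small effect.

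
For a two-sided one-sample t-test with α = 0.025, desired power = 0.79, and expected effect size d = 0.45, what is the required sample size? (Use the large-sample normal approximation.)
n = 46

Sample size formula (one-sample t-test, normal approximation):
n = ((z_{α/2} + z_β) / d)²

z_{α/2} = 2.241 (for α = 0.025, two-sided)
z_β = 0.806 (for power = 0.79)
d = 0.45

n = ((2.241 + 0.806) / 0.45)²
n = (6.771)²
n ≈ 45.85
Round up to the next whole number: n = 46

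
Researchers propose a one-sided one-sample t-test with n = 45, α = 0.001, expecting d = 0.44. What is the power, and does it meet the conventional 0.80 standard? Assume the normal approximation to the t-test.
Power ≈ 0.44; the study is underpowered (power < 0.80)

Power calculation (one-sample t-test, normal approximation):
z_β = d · √n - z_α
z_β = 0.44 · √45 - 3.090
z_β = 0.44 · 6.708 - 3.090
z_β = -0.139

Power = Φ(z_β) = Φ(-0.139) ≈ 0.445

Effect size d = 0.44 is small by Cohen's convention (0.2/0.5/0.8).

Threshold: power ≥ 0.80 is conventionally adequate.
Power ≈ 0.44 → the study is underpowered (power < 0.80).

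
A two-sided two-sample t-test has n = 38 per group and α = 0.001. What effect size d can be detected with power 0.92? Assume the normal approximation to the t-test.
d ≈ 1.08

Minimum detectable effect (two-sample t-test, normal approximation):
d = (z_{α/2} + z_β) / √(n/2)
d = (3.291 + 1.405) / √(38/2)
d = 4.696 / 4.359
d ≈ 1.08

By Cohen's convention (0.2 small / 0.5 medium / 0.8 large): large effect.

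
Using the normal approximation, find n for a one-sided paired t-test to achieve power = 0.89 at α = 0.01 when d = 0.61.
n = 34 pairs

Sample size formula (paired t-test, normal approximation):
n = ((z_α + z_β) / d)²

z_α = 2.326 (for α = 0.01, one-sided)
z_β = 1.227 (for power = 0.89)
d = 0.61

n = ((2.326 + 1.227) / 0.61)²
n = (5.825)²
n ≈ 33.93
Round up to the next whole number: n = 34 pairs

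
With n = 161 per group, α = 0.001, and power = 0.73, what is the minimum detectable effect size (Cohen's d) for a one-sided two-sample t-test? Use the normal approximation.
d ≈ 0.41

Minimum detectable effect (two-sample t-test, normal approximation):
d = (z_α + z_β) / √(n/2)
d = (3.090 + 0.613) / √(161/2)
d = 3.703 / 8.972
d ≈ 0.41

By Cohen's convention (0.2 small / 0.5 medium / 0.8 large): small effect.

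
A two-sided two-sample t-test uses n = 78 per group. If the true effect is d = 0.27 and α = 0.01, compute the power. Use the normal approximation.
Power ≈ 0.19

Power calculation (two-sample t-test, normal approximation):
z_β = d · √(n/2) - z_{α/2}
z_β = 0.27 · √(78/2) - 2.576
z_β = 0.27 · 6.245 - 2.576
z_β = -0.890

Power = Φ(z_β) = Φ(-0.890) ≈ 0.187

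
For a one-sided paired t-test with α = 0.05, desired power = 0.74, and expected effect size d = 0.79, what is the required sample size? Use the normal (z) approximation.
n = 9 pairs

Sample size formula (paired t-test, normal approximation):
n = ((z_α + z_β) / d)²

z_α = 1.645 (for α = 0.05, one-sided)
z_β = 0.643 (for power = 0.74)
d = 0.79

n = ((1.645 + 0.643) / 0.79)²
n = (2.896)²
n ≈ 8.39
Round up to the next whole number: n = 9 pairs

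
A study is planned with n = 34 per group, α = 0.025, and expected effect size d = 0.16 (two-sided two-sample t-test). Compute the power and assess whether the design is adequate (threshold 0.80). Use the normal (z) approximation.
Power ≈ 0.06; the study is underpowered (power < 0.80)

Power calculation (two-sample t-test, normal approximation):
z_β = d · √(n/2) - z_{α/2}
z_β = 0.16 · √(34/2) - 2.241
z_β = 0.16 · 4.123 - 2.241
z_β = -1.582

Power = Φ(z_β) = Φ(-1.582) ≈ 0.057

Effect size d = 0.16 is very small by Cohen's convention (0.2/0.5/0.8).

Threshold: power ≥ 0.80 is conventionally adequate.
Power ≈ 0.06 → the study is underpowered (power < 0.80).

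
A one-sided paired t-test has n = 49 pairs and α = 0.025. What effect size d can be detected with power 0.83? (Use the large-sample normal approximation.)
d ≈ 0.42

Minimum detectable effect (paired t-test, normal approximation):
d = (z_α + z_β) / √n
d = (1.960 + 0.954) / √49
d = 2.914 / 7.000
d ≈ 0.42

By Cohen's convention (0.2 small / 0.5 medium / 0.8 large): small effect.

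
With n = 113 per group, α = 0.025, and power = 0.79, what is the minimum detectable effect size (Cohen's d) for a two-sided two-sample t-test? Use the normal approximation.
d ≈ 0.41

Minimum detectable effect (two-sample t-test, normal approximation):
d = (z_{α/2} + z_β) / √(n/2)
d = (2.241 + 0.806) / √(113/2)
d = 3.048 / 7.517
d ≈ 0.41

By Cohen's convention (0.2 small / 0.5 medium / 0.8 large): small effect.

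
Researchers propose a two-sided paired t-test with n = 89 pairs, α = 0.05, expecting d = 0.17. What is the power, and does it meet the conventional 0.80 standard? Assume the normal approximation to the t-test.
Power ≈ 0.36; the study is underpowered (power < 0.80)

Power calculation (paired t-test, normal approximation):
z_β = d · √n - z_{α/2}
z_β = 0.17 · √89 - 1.960
z_β = 0.17 · 9.434 - 1.960
z_β = -0.356

Power = Φ(z_β) = Φ(-0.356) ≈ 0.361

Effect size d = 0.17 is very small by Cohen's convention (0.2/0.5/0.8).

Threshold: power ≥ 0.80 is conventionally adequate.
Power ≈ 0.36 → the study is underpowered (power < 0.80).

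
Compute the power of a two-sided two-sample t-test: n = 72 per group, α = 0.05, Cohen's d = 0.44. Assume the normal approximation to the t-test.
Power ≈ 0.75

Power calculation (two-sample t-test, normal approximation):
z_β = d · √(n/2) - z_{α/2}
z_β = 0.44 · √(72/2) - 1.960
z_β = 0.44 · 6.000 - 1.960
z_β = 0.680

Power = Φ(z_β) = Φ(0.680) ≈ 0.752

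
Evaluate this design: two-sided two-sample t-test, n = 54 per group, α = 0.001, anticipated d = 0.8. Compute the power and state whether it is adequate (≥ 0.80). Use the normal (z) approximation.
Power ≈ 0.81; the study is adequately powered (power ≥ 0.80)

Power calculation (two-sample t-test, normal approximation):
z_β = d · √(n/2) - z_{α/2}
z_β = 0.8 · √(54/2) - 3.291
z_β = 0.8 · 5.196 - 3.291
z_β = 0.866

Power = Φ(z_β) = Φ(0.866) ≈ 0.807

Effect size d = 0.8 is large by Cohen's convention (0.2/0.5/0.8).

Threshold: power ≥ 0.80 is conventionally adequate.
Power ≈ 0.81 → the study is adequately powered (power ≥ 0.80).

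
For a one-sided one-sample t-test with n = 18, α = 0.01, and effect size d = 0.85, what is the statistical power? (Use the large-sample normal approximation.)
Power ≈ 0.90

Power calculation (one-sample t-test, normal approximation):
z_β = d · √n - z_α
z_β = 0.85 · √18 - 2.326
z_β = 0.85 · 4.243 - 2.326
z_β = 1.280

Power = Φ(z_β) = Φ(1.280) ≈ 0.900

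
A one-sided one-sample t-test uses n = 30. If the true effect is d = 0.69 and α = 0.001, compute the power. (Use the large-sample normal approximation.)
Power ≈ 0.75

Power calculation (one-sample t-test, normal approximation):
z_β = d · √n - z_α
z_β = 0.69 · √30 - 3.090
z_β = 0.69 · 5.477 - 3.090
z_β = 0.689

Power = Φ(z_β) = Φ(0.689) ≈ 0.755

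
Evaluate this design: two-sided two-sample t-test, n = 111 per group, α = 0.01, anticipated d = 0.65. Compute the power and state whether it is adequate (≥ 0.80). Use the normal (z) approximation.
Power ≈ 0.99; the study is adequately powered (power ≥ 0.80)

Power calculation (two-sample t-test, normal approximation):
z_β = d · √(n/2) - z_{α/2}
z_β = 0.65 · √(111/2) - 2.576
z_β = 0.65 · 7.450 - 2.576
z_β = 2.267

Power = Φ(z_β) = Φ(2.267) ≈ 0.988

Effect size d = 0.65 is medium by Cohen's convention (0.2/0.5/0.8).

Threshold: power ≥ 0.80 is conventionally adequate.
Power ≈ 0.99 → the study is adequately powered (power ≥ 0.80).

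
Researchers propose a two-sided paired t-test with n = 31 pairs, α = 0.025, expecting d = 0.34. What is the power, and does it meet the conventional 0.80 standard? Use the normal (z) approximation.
Power ≈ 0.36; the study is underpowered (power < 0.80)

Power calculation (paired t-test, normal approximation):
z_β = d · √n - z_{α/2}
z_β = 0.34 · √31 - 2.241
z_β = 0.34 · 5.568 - 2.241
z_β = -0.348

Power = Φ(z_β) = Φ(-0.348) ≈ 0.364

Effect size d = 0.34 is small by Cohen's convention (0.2/0.5/0.8).

Threshold: power ≥ 0.80 is conventionally adequate.
Power ≈ 0.36 → the study is underpowered (power < 0.80).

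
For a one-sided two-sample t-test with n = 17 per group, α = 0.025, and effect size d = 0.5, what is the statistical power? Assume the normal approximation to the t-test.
Power ≈ 0.31

Power calculation (two-sample t-test, normal approximation):
z_β = d · √(n/2) - z_α
z_β = 0.5 · √(17/2) - 1.960
z_β = 0.5 · 2.915 - 1.960
z_β = -0.502

Power = Φ(z_β) = Φ(-0.502) ≈ 0.308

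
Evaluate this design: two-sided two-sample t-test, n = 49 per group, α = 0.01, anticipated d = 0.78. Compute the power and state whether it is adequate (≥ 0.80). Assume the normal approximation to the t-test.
Power ≈ 0.90; the study is adequately powered (power ≥ 0.80)

Power calculation (two-sample t-test, normal approximation):
z_β = d · √(n/2) - z_{α/2}
z_β = 0.78 · √(49/2) - 2.576
z_β = 0.78 · 4.950 - 2.576
z_β = 1.285

Power = Φ(z_β) = Φ(1.285) ≈ 0.901

Effect size d = 0.78 is medium by Cohen's convention (0.2/0.5/0.8).

Threshold: power ≥ 0.80 is conventionally adequate.
Power ≈ 0.90 → the study is adequately powered (power ≥ 0.80).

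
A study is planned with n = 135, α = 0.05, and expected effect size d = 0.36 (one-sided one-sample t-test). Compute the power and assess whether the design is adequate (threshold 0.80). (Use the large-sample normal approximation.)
Power ≈ 0.99; the study is adequately powered (power ≥ 0.80)

Power calculation (one-sample t-test, normal approximation):
z_β = d · √n - z_α
z_β = 0.36 · √135 - 1.645
z_β = 0.36 · 11.619 - 1.645
z_β = 2.538

Power = Φ(z_β) = Φ(2.538) ≈ 0.994

Effect size d = 0.36 is small by Cohen's convention (0.2/0.5/0.8).

Threshold: power ≥ 0.80 is conventionally adequate.
Power ≈ 0.99 → the study is adequately powered (power ≥ 0.80).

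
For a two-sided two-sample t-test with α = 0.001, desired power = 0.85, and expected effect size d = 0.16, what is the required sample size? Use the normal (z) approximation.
n = 1463 per group

Sample size formula (two-sample t-test, normal approximation):
n = 2 · ((z_{α/2} + z_β) / d)²

z_{α/2} = 3.291 (for α = 0.001, two-sided)
z_β = 1.036 (for power = 0.85)
d = 0.16

n = 2 · ((3.291 + 1.036) / 0.16)²
n = 2 · (27.044)²
n ≈ 1462.76
Round up to the next whole number: n = 1463 per group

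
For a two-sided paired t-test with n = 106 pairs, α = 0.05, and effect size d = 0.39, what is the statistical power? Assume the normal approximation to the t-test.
Power ≈ 0.98

Power calculation (paired t-test, normal approximation):
z_β = d · √n - z_{α/2}
z_β = 0.39 · √106 - 1.960
z_β = 0.39 · 10.296 - 1.960
z_β = 2.055

Power = Φ(z_β) = Φ(2.055) ≈ 0.980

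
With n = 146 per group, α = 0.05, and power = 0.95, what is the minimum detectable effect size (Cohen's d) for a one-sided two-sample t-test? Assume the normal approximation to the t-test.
d ≈ 0.39

Minimum detectable effect (two-sample t-test, normal approximation):
d = (z_α + z_β) / √(n/2)
d = (1.645 + 1.645) / √(146/2)
d = 3.290 / 8.544
d ≈ 0.39

By Cohen's convention (0.2 small / 0.5 medium / 0.8 large): small effect.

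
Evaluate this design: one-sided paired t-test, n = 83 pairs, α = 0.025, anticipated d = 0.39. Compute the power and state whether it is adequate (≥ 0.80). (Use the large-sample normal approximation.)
Power ≈ 0.94; the study is adequately powered (power ≥ 0.80)

Power calculation (paired t-test, normal approximation):
z_β = d · √n - z_α
z_β = 0.39 · √83 - 1.960
z_β = 0.39 · 9.110 - 1.960
z_β = 1.593

Power = Φ(z_β) = Φ(1.593) ≈ 0.944

Effect size d = 0.39 is small by Cohen's convention (0.2/0.5/0.8).

Threshold: power ≥ 0.80 is conventionally adequate.
Power ≈ 0.94 → the study is adequately powered (power ≥ 0.80).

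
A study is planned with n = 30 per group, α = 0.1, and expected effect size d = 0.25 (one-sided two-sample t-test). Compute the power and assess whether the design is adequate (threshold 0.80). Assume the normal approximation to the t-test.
Power ≈ 0.38; the study is underpowered (power < 0.80)

Power calculation (two-sample t-test, normal approximation):
z_β = d · √(n/2) - z_α
z_β = 0.25 · √(30/2) - 1.282
z_β = 0.25 · 3.873 - 1.282
z_β = -0.313

Power = Φ(z_β) = Φ(-0.313) ≈ 0.377

Effect size d = 0.25 is small by Cohen's convention (0.2/0.5/0.8).

Threshold: power ≥ 0.80 is conventionally adequate.
Power ≈ 0.38 → the study is underpowered (power < 0.80).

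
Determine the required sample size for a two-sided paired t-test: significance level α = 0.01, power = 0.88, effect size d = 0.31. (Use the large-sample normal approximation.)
n = 147 pairs

Sample size formula (paired t-test, normal approximation):
n = ((z_{α/2} + z_β) / d)²

z_{α/2} = 2.576 (for α = 0.01, two-sided)
z_β = 1.175 (for power = 0.88)
d = 0.31

n = ((2.576 + 1.175) / 0.31)²
n = (12.100)²
n ≈ 146.41
Round up to the next whole number: n = 147 pairs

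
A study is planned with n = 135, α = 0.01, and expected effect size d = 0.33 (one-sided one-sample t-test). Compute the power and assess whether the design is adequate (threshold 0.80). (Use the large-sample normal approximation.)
Power ≈ 0.93; the study is adequately powered (power ≥ 0.80)

Power calculation (one-sample t-test, normal approximation):
z_β = d · √n - z_α
z_β = 0.33 · √135 - 2.326
z_β = 0.33 · 11.619 - 2.326
z_β = 1.508

Power = Φ(z_β) = Φ(1.508) ≈ 0.934

Effect size d = 0.33 is small by Cohen's convention (0.2/0.5/0.8).

Threshold: power ≥ 0.80 is conventionally adequate.
Power ≈ 0.93 → the study is adequately powered (power ≥ 0.80).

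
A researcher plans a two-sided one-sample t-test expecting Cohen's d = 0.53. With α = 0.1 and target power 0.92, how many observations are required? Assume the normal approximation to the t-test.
n = 34

Sample size formula (one-sample t-test, normal approximation):
n = ((z_{α/2} + z_β) / d)²

z_{α/2} = 1.645 (for α = 0.1, two-sided)
z_β = 1.405 (for power = 0.92)
d = 0.53

n = ((1.645 + 1.405) / 0.53)²
n = (5.755)²
n ≈ 33.12
Round up to the next whole number: n = 34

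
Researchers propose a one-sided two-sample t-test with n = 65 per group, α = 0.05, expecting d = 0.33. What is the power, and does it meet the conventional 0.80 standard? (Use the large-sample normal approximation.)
Power ≈ 0.59; the study is underpowered (power < 0.80)

Power calculation (two-sample t-test, normal approximation):
z_β = d · √(n/2) - z_α
z_β = 0.33 · √(65/2) - 1.645
z_β = 0.33 · 5.701 - 1.645
z_β = 0.236

Power = Φ(z_β) = Φ(0.236) ≈ 0.593

Effect size d = 0.33 is small by Cohen's convention (0.2/0.5/0.8).

Threshold: power ≥ 0.80 is conventionally adequate.
Power ≈ 0.59 → the study is underpowered (power < 0.80).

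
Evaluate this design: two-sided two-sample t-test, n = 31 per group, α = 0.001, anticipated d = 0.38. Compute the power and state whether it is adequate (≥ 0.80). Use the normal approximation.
Power ≈ 0.04; the study is underpowered (power < 0.80)

Power calculation (two-sample t-test, normal approximation):
z_β = d · √(n/2) - z_{α/2}
z_β = 0.38 · √(31/2) - 3.291
z_β = 0.38 · 3.937 - 3.291
z_β = -1.794

Power = Φ(z_β) = Φ(-1.794) ≈ 0.036

Effect size d = 0.38 is small by Cohen's convention (0.2/0.5/0.8).

Threshold: power ≥ 0.80 is conventionally adequate.
Power ≈ 0.04 → the study is underpowered (power < 0.80).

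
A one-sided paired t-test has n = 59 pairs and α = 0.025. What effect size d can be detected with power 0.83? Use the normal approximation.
d ≈ 0.38

Minimum detectable effect (paired t-test, normal approximation):
d = (z_α + z_β) / √n
d = (1.960 + 0.954) / √59
d = 2.914 / 7.681
d ≈ 0.38

By Cohen's convention (0.2 small / 0.5 medium / 0.8 large): small effect.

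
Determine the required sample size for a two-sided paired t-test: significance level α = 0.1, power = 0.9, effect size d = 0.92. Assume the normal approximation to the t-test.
n = 11 pairs

Sample size formula (paired t-test, normal approximation):
n = ((z_{α/2} + z_β) / d)²

z_{α/2} = 1.645 (for α = 0.1, two-sided)
z_β = 1.282 (for power = 0.9)
d = 0.92

n = ((1.645 + 1.282) / 0.92)²
n = (3.182)²
n ≈ 10.13
Round up to the next whole number: n = 11 pairs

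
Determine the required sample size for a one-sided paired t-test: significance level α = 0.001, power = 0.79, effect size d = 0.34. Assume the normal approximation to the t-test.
n = 132 pairs

Sample size formula (paired t-test, normal approximation):
n = ((z_α + z_β) / d)²

z_α = 3.090 (for α = 0.001, one-sided)
z_β = 0.806 (for power = 0.79)
d = 0.34

n = ((3.090 + 0.806) / 0.34)²
n = (11.459)²
n ≈ 131.31
Round up to the next whole number: n = 132 pairs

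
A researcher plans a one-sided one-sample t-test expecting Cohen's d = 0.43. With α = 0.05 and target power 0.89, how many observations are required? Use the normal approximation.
n = 45

Sample size formula (one-sample t-test, normal approximation):
n = ((z_α + z_β) / d)²

z_α = 1.645 (for α = 0.05, one-sided)
z_β = 1.227 (for power = 0.89)
d = 0.43

n = ((1.645 + 1.227) / 0.43)²
n = (6.679)²
n ≈ 44.61
Round up to the next whole number: n = 45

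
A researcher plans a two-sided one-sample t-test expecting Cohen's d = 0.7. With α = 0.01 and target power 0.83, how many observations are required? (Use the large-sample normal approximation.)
n = 26

Sample size formula (one-sample t-test, normal approximation):
n = ((z_{α/2} + z_β) / d)²

z_{α/2} = 2.576 (for α = 0.01, two-sided)
z_β = 0.954 (for power = 0.83)
d = 0.7

n = ((2.576 + 0.954) / 0.7)²
n = (5.043)²
n ≈ 25.43
Round up to the next whole number: n = 26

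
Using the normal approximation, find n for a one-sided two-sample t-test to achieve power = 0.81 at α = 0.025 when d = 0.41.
n = 96 per group

Sample size formula (two-sample t-test, normal approximation):
n = 2 · ((z_α + z_β) / d)²

z_α = 1.960 (for α = 0.025, one-sided)
z_β = 0.878 (for power = 0.81)
d = 0.41

n = 2 · ((1.960 + 0.878) / 0.41)²
n = 2 · (6.922)²
n ≈ 95.83
Round up to the next whole number: n = 96 per group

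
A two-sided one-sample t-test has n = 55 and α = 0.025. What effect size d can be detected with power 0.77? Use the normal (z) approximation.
d ≈ 0.40

Minimum detectable effect (one-sample t-test, normal approximation):
d = (z_{α/2} + z_β) / √n
d = (2.241 + 0.739) / √55
d = 2.980 / 7.416
d ≈ 0.40

By Cohen's convention (0.2 small / 0.5 medium / 0.8 large): small effect.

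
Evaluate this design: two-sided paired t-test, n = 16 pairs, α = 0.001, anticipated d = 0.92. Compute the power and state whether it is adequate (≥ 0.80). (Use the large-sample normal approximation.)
Power ≈ 0.65; the study is underpowered (power < 0.80)

Power calculation (paired t-test, normal approximation):
z_β = d · √n - z_{α/2}
z_β = 0.92 · √16 - 3.291
z_β = 0.92 · 4.000 - 3.291
z_β = 0.389

Power = Φ(z_β) = Φ(0.389) ≈ 0.652

Effect size d = 0.92 is large by Cohen's convention (0.2/0.5/0.8).

Threshold: power ≥ 0.80 is conventionally adequate.
Power ≈ 0.65 → the study is underpowered (power < 0.80).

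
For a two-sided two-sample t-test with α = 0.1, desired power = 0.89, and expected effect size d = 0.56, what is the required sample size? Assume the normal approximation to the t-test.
n = 53 per group

Sample size formula (two-sample t-test, normal approximation):
n = 2 · ((z_{α/2} + z_β) / d)²

z_{α/2} = 1.645 (for α = 0.1, two-sided)
z_β = 1.227 (for power = 0.89)
d = 0.56

n = 2 · ((1.645 + 1.227) / 0.56)²
n = 2 · (5.129)²
n ≈ 52.61
Round up to the next whole number: n = 53 per group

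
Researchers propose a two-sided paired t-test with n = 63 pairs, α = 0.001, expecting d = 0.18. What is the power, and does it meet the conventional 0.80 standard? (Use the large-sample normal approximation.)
Power ≈ 0.03; the study is underpowered (power < 0.80)

Power calculation (paired t-test, normal approximation):
z_β = d · √n - z_{α/2}
z_β = 0.18 · √63 - 3.291
z_β = 0.18 · 7.937 - 3.291
z_β = -1.862

Power = Φ(z_β) = Φ(-1.862) ≈ 0.031

Effect size d = 0.18 is very small by Cohen's convention (0.2/0.5/0.8).

Threshold: power ≥ 0.80 is conventionally adequate.
Power ≈ 0.03 → the study is underpowered (power < 0.80).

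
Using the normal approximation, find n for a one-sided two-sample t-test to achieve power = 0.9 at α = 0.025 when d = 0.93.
n = 25 per group

Sample size formula (two-sample t-test, normal approximation):
n = 2 · ((z_α + z_β) / d)²

z_α = 1.960 (for α = 0.025, one-sided)
z_β = 1.282 (for power = 0.9)
d = 0.93

n = 2 · ((1.960 + 1.282) / 0.93)²
n = 2 · (3.486)²
n ≈ 24.30
Round up to the next whole number: n = 25 per group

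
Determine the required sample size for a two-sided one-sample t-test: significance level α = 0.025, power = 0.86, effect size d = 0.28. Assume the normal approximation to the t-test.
n = 141

Sample size formula (one-sample t-test, normal approximation):
n = ((z_{α/2} + z_β) / d)²

z_{α/2} = 2.241 (for α = 0.025, two-sided)
z_β = 1.080 (for power = 0.86)
d = 0.28

n = ((2.241 + 1.080) / 0.28)²
n = (11.861)²
n ≈ 140.68
Round up to the next whole number: n = 141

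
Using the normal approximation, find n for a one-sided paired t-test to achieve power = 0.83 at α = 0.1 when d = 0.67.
n = 12 pairs

Sample size formula (paired t-test, normal approximation):
n = ((z_α + z_β) / d)²

z_α = 1.282 (for α = 0.1, one-sided)
z_β = 0.954 (for power = 0.83)
d = 0.67

n = ((1.282 + 0.954) / 0.67)²
n = (3.337)²
n ≈ 11.14
Round up to the next whole number: n = 12 pairs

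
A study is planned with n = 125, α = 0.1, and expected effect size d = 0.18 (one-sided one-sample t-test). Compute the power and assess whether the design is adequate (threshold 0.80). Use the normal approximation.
Power ≈ 0.77; the study is underpowered (power < 0.80)

Power calculation (one-sample t-test, normal approximation):
z_β = d · √n - z_α
z_β = 0.18 · √125 - 1.282
z_β = 0.18 · 11.180 - 1.282
z_β = 0.731

Power = Φ(z_β) = Φ(0.731) ≈ 0.768

Effect size d = 0.18 is very small by Cohen's convention (0.2/0.5/0.8).

Threshold: power ≥ 0.80 is conventionally adequate.
Power ≈ 0.77 → the study is underpowered (power < 0.80).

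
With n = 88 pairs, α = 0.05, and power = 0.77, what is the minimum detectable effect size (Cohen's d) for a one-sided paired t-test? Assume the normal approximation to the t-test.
d ≈ 0.25

Minimum detectable effect (paired t-test, normal approximation):
d = (z_α + z_β) / √n
d = (1.645 + 0.739) / √88
d = 2.384 / 9.381
d ≈ 0.25

By Cohen's convention (0.2 small / 0.5 medium / 0.8 large): small effect.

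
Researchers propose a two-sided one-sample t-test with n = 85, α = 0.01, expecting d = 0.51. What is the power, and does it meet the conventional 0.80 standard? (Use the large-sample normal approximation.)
Power ≈ 0.98; the study is adequately powered (power ≥ 0.80)

Power calculation (one-sample t-test, normal approximation):
z_β = d · √n - z_{α/2}
z_β = 0.51 · √85 - 2.576
z_β = 0.51 · 9.220 - 2.576
z_β = 2.126

Power = Φ(z_β) = Φ(2.126) ≈ 0.983

Effect size d = 0.51 is medium by Cohen's convention (0.2/0.5/0.8).

Threshold: power ≥ 0.80 is conventionally adequate.
Power ≈ 0.98 → the study is adequately powered (power ≥ 0.80).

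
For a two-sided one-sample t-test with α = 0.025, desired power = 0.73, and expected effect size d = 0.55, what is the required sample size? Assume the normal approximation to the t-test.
n = 27

Sample size formula (one-sample t-test, normal approximation):
n = ((z_{α/2} + z_β) / d)²

z_{α/2} = 2.241 (for α = 0.025, two-sided)
z_β = 0.613 (for power = 0.73)
d = 0.55

n = ((2.241 + 0.613) / 0.55)²
n = (5.189)²
n ≈ 26.93
Round up to the next whole number: n = 27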